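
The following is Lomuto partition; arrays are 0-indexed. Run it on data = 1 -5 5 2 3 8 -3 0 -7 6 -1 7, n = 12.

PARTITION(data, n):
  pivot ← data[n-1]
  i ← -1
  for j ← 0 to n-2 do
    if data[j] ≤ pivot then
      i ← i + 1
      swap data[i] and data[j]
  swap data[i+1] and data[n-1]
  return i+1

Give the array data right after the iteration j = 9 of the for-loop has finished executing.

pivot=7, i=-1
j=0: 1≤7, i=0, swap(0,0) ⇒ 1 -5 5 2 3 8 -3 0 -7 6 -1 7
j=1: -5≤7, i=1, swap(1,1) ⇒ 1 -5 5 2 3 8 -3 0 -7 6 -1 7
j=2: 5≤7, i=2, swap(2,2) ⇒ 1 -5 5 2 3 8 -3 0 -7 6 -1 7
j=3: 2≤7, i=3, swap(3,3) ⇒ 1 -5 5 2 3 8 -3 0 -7 6 -1 7
j=4: 3≤7, i=4, swap(4,4) ⇒ 1 -5 5 2 3 8 -3 0 -7 6 -1 7
j=5: 8>7, skip
j=6: -3≤7, i=5, swap(5,6) ⇒ 1 -5 5 2 3 -3 8 0 -7 6 -1 7
j=7: 0≤7, i=6, swap(6,7) ⇒ 1 -5 5 2 3 -3 0 8 -7 6 -1 7
j=8: -7≤7, i=7, swap(7,8) ⇒ 1 -5 5 2 3 -3 0 -7 8 6 -1 7
j=9: 6≤7, i=8, swap(8,9) ⇒ 1 -5 5 2 3 -3 0 -7 6 8 -1 7
(after j=9) data = 1 -5 5 2 3 -3 0 -7 6 8 -1 7

1 -5 5 2 3 -3 0 -7 6 8 -1 7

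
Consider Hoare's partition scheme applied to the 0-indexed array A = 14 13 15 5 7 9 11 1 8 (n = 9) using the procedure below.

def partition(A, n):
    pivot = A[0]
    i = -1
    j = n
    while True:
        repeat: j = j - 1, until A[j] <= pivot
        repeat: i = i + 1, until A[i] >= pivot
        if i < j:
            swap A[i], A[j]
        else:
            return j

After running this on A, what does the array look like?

pivot = A[0] = 14; i = -1, j = 9
j→8 (A[8]=8≤14), i→0 (A[0]=14≥14); i<j, swap → 8 13 15 5 7 9 11 1 14
j→7 (A[7]=1≤14), i→2 (A[2]=15≥14); i<j, swap → 8 13 1 5 7 9 11 15 14
j→6, i→7; i≥j, return j=6. A = 8 13 1 5 7 9 11 15 14

8 13 1 5 7 9 11 15 14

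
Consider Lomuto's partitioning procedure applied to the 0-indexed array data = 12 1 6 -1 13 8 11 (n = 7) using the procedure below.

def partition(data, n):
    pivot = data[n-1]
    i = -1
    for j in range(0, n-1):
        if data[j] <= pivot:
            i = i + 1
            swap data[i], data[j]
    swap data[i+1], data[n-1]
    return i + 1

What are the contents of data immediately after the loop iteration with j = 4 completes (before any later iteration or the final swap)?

pivot=11, i=-1
j=0: 12>11, skip
j=1: 1≤11, i=0, swap(0,1) ⇒ 1 12 6 -1 13 8 11
j=2: 6≤11, i=1, swap(1,2) ⇒ 1 6 12 -1 13 8 11
j=3: -1≤11, i=2, swap(2,3) ⇒ 1 6 -1 12 13 8 11
j=4: 13>11, skip
(after j=4) data = 1 6 -1 12 13 8 11

1 6 -1 12 13 8 11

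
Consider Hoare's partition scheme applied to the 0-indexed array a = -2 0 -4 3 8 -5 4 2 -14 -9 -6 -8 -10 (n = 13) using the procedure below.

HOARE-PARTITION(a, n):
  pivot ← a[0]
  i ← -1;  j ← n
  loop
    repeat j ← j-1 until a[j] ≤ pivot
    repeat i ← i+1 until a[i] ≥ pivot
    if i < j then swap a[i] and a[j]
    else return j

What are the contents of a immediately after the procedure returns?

pivot=-2
j stops at 12 (-10), i stops at 0 (-2); swap ⇒ -10 0 -4 3 8 -5 4 2 -14 -9 -6 -8 -2
j stops at 11 (-8), i stops at 1 (0); swap ⇒ -10 -8 -4 3 8 -5 4 2 -14 -9 -6 0 -2
j stops at 10 (-6), i stops at 3 (3); swap ⇒ -10 -8 -4 -6 8 -5 4 2 -14 -9 3 0 -2
j stops at 9 (-9), i stops at 4 (8); swap ⇒ -10 -8 -4 -6 -9 -5 4 2 -14 8 3 0 -2
j stops at 8 (-14), i stops at 6 (4); swap ⇒ -10 -8 -4 -6 -9 -5 -14 2 4 8 3 0 -2
j stops at 6, i stops at 7; i≥j ⇒ return 6. a=-10 -8 -4 -6 -9 -5 -14 2 4 8 3 0 -2

-10 -8 -4 -6 -9 -5 -14 2 4 8 3 0 -2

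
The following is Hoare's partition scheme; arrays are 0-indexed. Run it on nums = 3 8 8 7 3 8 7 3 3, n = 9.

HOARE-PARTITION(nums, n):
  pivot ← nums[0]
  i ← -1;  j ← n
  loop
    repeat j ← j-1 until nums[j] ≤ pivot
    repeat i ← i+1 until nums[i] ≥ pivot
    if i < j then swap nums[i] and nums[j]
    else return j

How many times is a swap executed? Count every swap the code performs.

3

pivot = nums[0] = 3; i = -1, j = 9
j→8 (nums[8]=3≤3), i→0 (nums[0]=3≥3); i<j, swap → 3 8 8 7 3 8 7 3 3
j→7 (nums[7]=3≤3), i→1 (nums[1]=8≥3); i<j, swap → 3 3 8 7 3 8 7 8 3
j→4 (nums[4]=3≤3), i→2 (nums[2]=8≥3); i<j, swap → 3 3 3 7 8 8 7 8 3
j→2, i→3; i≥j, return j=2. nums = 3 3 3 7 8 8 7 8 3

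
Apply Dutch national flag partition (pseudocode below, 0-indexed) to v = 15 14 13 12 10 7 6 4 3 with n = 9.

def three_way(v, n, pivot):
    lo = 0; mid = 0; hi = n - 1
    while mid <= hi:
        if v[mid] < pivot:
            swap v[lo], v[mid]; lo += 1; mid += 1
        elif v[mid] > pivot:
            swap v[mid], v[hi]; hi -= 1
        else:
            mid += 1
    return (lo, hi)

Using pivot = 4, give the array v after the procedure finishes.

pivot = 4; lo=0, mid=0, hi=8
v[mid]=15>4: swap v[0],v[8]; hi=7 → 3 14 13 12 10 7 6 4 15
v[mid]=3<4: swap v[0],v[0]; lo=1,mid=1 → 3 14 13 12 10 7 6 4 15
v[mid]=14>4: swap v[1],v[7]; hi=6 → 3 4 13 12 10 7 6 14 15
v[mid]=4=4: mid=2
v[mid]=13>4: swap v[2],v[6]; hi=5 → 3 4 6 12 10 7 13 14 15
v[mid]=6>4: swap v[2],v[5]; hi=4 → 3 4 7 12 10 6 13 14 15
v[mid]=7>4: swap v[2],v[4]; hi=3 → 3 4 10 12 7 6 13 14 15
v[mid]=10>4: swap v[2],v[3]; hi=2 → 3 4 12 10 7 6 13 14 15
v[mid]=12>4: swap v[2],v[2]; hi=1 → 3 4 12 10 7 6 13 14 15
end: lo=1, hi=1; v = 3 4 12 10 7 6 13 14 15

3 4 12 10 7 6 13 14 15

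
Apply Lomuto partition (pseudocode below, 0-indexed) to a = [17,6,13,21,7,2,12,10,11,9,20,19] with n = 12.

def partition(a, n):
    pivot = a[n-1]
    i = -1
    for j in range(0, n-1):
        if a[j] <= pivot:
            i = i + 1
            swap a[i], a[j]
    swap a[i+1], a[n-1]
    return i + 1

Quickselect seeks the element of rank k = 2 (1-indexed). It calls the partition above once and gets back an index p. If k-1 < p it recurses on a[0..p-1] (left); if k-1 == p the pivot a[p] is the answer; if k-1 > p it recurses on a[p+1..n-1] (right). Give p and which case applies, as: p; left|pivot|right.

9; left

pivot = a[11] = 19; i = -1
j=0: a[0]=17 ≤ 19 → i=0, swap a[0],a[0] (no change) → [17,6,13,21,7,2,12,10,11,9,20,19]
j=1: a[1]=6 ≤ 19 → i=1, swap a[1],a[1] (no change) → [17,6,13,21,7,2,12,10,11,9,20,19]
j=2: a[2]=13 ≤ 19 → i=2, swap a[2],a[2] (no change) → [17,6,13,21,7,2,12,10,11,9,20,19]
j=3: a[3]=21 > 19 → no swap
j=4: a[4]=7 ≤ 19 → i=3, swap a[3],a[4] → [17,6,13,7,21,2,12,10,11,9,20,19]
j=5: a[5]=2 ≤ 19 → i=4, swap a[4],a[5] → [17,6,13,7,2,21,12,10,11,9,20,19]
j=6: a[6]=12 ≤ 19 → i=5, swap a[5],a[6] → [17,6,13,7,2,12,21,10,11,9,20,19]
j=7: a[7]=10 ≤ 19 → i=6, swap a[6],a[7] → [17,6,13,7,2,12,10,21,11,9,20,19]
j=8: a[8]=11 ≤ 19 → i=7, swap a[7],a[8] → [17,6,13,7,2,12,10,11,21,9,20,19]
j=9: a[9]=9 ≤ 19 → i=8, swap a[8],a[9] → [17,6,13,7,2,12,10,11,9,21,20,19]
j=10: a[10]=20 > 19 → no swap
final swap a[9],a[11] → [17,6,13,7,2,12,10,11,9,19,20,21]; return 9
p = 9; k-1 = 1 < 9 ⇒ left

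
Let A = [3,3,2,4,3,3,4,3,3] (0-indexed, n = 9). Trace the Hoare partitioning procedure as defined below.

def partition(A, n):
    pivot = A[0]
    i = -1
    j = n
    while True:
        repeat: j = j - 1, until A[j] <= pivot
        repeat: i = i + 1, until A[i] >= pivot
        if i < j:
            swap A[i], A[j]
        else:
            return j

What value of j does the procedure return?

4

pivot = A[0] = 3; i = -1, j = 9
j→8 (A[8]=3≤3), i→0 (A[0]=3≥3); i<j, swap → [3,3,2,4,3,3,4,3,3]
j→7 (A[7]=3≤3), i→1 (A[1]=3≥3); i<j, swap → [3,3,2,4,3,3,4,3,3]
j→5 (A[5]=3≤3), i→3 (A[3]=4≥3); i<j, swap → [3,3,2,3,3,4,4,3,3]
j→4, i→4; i≥j, return j=4. A = [3,3,2,3,3,4,4,3,3]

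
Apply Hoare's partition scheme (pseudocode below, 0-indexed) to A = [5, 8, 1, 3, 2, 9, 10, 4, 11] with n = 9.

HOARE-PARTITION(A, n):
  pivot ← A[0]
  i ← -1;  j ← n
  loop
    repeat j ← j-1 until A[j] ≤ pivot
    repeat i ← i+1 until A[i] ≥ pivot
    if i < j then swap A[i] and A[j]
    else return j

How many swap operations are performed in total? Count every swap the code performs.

pivot = A[0] = 5; i = -1, j = 9
j→7 (A[7]=4≤5), i→0 (A[0]=5≥5); i<j, swap → [4, 8, 1, 3, 2, 9, 10, 5, 11]
j→4 (A[4]=2≤5), i→1 (A[1]=8≥5); i<j, swap → [4, 2, 1, 3, 8, 9, 10, 5, 11]
j→3, i→4; i≥j, return j=3. A = [4, 2, 1, 3, 8, 9, 10, 5, 11]

2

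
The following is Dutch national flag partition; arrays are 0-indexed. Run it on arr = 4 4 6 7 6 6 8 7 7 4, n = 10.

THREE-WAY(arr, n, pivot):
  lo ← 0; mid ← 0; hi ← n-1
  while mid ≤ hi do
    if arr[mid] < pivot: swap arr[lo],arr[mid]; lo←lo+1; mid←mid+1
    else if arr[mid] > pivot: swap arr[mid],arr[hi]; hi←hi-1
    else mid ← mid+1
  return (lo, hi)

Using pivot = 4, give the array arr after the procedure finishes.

lo=0 mid=0 hi=9
4=4: mid=1
4=4: mid=2
6>4: swap(2,9), hi=8 ⇒ 4 4 4 7 6 6 8 7 7 6
4=4: mid=3
7>4: swap(3,8), hi=7 ⇒ 4 4 4 7 6 6 8 7 7 6
7>4: swap(3,7), hi=6 ⇒ 4 4 4 7 6 6 8 7 7 6
7>4: swap(3,6), hi=5 ⇒ 4 4 4 8 6 6 7 7 7 6
8>4: swap(3,5), hi=4 ⇒ 4 4 4 6 6 8 7 7 7 6
6>4: swap(3,4), hi=3 ⇒ 4 4 4 6 6 8 7 7 7 6
6>4: swap(3,3), hi=2 ⇒ 4 4 4 6 6 8 7 7 7 6
done. lo=0 hi=2; arr=4 4 4 6 6 8 7 7 7 6

4 4 4 6 6 8 7 7 7 6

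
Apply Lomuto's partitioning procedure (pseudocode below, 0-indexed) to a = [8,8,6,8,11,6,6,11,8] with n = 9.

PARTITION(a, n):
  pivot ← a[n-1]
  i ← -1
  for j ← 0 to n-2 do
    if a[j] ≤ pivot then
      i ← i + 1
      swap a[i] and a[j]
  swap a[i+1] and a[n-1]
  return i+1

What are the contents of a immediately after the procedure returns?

[8,8,6,8,6,6,8,11,11]

pivot = a[8] = 8; i = -1
j=0: a[0]=8 ≤ 8 → i=0, swap a[0],a[0] (no change) → [8,8,6,8,11,6,6,11,8]
j=1: a[1]=8 ≤ 8 → i=1, swap a[1],a[1] (no change) → [8,8,6,8,11,6,6,11,8]
j=2: a[2]=6 ≤ 8 → i=2, swap a[2],a[2] (no change) → [8,8,6,8,11,6,6,11,8]
j=3: a[3]=8 ≤ 8 → i=3, swap a[3],a[3] (no change) → [8,8,6,8,11,6,6,11,8]
j=4: a[4]=11 > 8 → no swap
j=5: a[5]=6 ≤ 8 → i=4, swap a[4],a[5] → [8,8,6,8,6,11,6,11,8]
j=6: a[6]=6 ≤ 8 → i=5, swap a[5],a[6] → [8,8,6,8,6,6,11,11,8]
j=7: a[7]=11 > 8 → no swap
final swap a[6],a[8] → [8,8,6,8,6,6,8,11,11]; return 6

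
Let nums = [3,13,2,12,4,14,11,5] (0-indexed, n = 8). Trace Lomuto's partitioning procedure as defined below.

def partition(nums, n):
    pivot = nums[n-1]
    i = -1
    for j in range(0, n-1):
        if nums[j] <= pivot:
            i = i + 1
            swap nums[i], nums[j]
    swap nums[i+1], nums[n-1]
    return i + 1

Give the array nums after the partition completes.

pivot=5, i=-1
j=0: 3≤5, i=0, swap(0,0) ⇒ [3,13,2,12,4,14,11,5]
j=1: 13>5, skip
j=2: 2≤5, i=1, swap(1,2) ⇒ [3,2,13,12,4,14,11,5]
j=3: 12>5, skip
j=4: 4≤5, i=2, swap(2,4) ⇒ [3,2,4,12,13,14,11,5]
j=5: 14>5, skip
j=6: 11>5, skip
swap(3,7) ⇒ [3,2,4,5,13,14,11,12]; return 3

[3,2,4,5,13,14,11,12]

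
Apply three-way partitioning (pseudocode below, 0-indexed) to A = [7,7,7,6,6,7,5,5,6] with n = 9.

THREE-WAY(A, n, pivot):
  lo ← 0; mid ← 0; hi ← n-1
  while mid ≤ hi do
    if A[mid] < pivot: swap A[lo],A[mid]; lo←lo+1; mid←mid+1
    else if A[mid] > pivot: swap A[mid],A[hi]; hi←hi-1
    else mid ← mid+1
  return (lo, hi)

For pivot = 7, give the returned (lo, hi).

pivot = 7; lo=0, mid=0, hi=8
A[mid]=7=7: mid=1
A[mid]=7=7: mid=2
A[mid]=7=7: mid=3
A[mid]=6<7: swap A[0],A[3]; lo=1,mid=4 → [6,7,7,7,6,7,5,5,6]
A[mid]=6<7: swap A[1],A[4]; lo=2,mid=5 → [6,6,7,7,7,7,5,5,6]
A[mid]=7=7: mid=6
A[mid]=5<7: swap A[2],A[6]; lo=3,mid=7 → [6,6,5,7,7,7,7,5,6]
A[mid]=5<7: swap A[3],A[7]; lo=4,mid=8 → [6,6,5,5,7,7,7,7,6]
A[mid]=6<7: swap A[4],A[8]; lo=5,mid=9 → [6,6,5,5,6,7,7,7,7]
end: lo=5, hi=8; A = [6,6,5,5,6,7,7,7,7]

(5, 8)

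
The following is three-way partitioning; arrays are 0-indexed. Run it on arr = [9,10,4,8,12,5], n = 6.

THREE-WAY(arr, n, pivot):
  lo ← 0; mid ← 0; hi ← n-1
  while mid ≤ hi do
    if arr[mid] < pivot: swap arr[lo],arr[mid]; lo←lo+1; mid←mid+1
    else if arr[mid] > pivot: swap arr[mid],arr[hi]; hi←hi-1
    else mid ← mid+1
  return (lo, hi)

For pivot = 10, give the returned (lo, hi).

(4, 4)

lo=0 mid=0 hi=5
9<10: swap(0,0), lo=1 mid=1 ⇒ [9,10,4,8,12,5]
10=10: mid=2
4<10: swap(1,2), lo=2 mid=3 ⇒ [9,4,10,8,12,5]
8<10: swap(2,3), lo=3 mid=4 ⇒ [9,4,8,10,12,5]
12>10: swap(4,5), hi=4 ⇒ [9,4,8,10,5,12]
5<10: swap(3,4), lo=4 mid=5 ⇒ [9,4,8,5,10,12]
done. lo=4 hi=4; arr=[9,4,8,5,10,12]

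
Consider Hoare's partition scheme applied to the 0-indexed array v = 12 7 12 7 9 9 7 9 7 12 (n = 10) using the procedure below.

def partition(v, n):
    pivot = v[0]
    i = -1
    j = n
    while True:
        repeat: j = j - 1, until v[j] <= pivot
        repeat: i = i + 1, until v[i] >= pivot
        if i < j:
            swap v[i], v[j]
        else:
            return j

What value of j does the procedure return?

pivot = v[0] = 12; i = -1, j = 10
j→9 (v[9]=12≤12), i→0 (v[0]=12≥12); i<j, swap → 12 7 12 7 9 9 7 9 7 12
j→8 (v[8]=7≤12), i→2 (v[2]=12≥12); i<j, swap → 12 7 7 7 9 9 7 9 12 12
j→7, i→8; i≥j, return j=7. v = 12 7 7 7 9 9 7 9 12 12

7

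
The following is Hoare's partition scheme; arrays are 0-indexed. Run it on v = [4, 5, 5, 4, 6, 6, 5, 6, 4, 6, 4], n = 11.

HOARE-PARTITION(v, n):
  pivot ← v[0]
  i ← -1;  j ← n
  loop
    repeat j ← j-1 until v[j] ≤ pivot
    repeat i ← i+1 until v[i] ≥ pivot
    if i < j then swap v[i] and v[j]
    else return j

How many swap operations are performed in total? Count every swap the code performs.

3

pivot=4
j stops at 10 (4), i stops at 0 (4); swap ⇒ [4, 5, 5, 4, 6, 6, 5, 6, 4, 6, 4]
j stops at 8 (4), i stops at 1 (5); swap ⇒ [4, 4, 5, 4, 6, 6, 5, 6, 5, 6, 4]
j stops at 3 (4), i stops at 2 (5); swap ⇒ [4, 4, 4, 5, 6, 6, 5, 6, 5, 6, 4]
j stops at 2, i stops at 3; i≥j ⇒ return 2. v=[4, 4, 4, 5, 6, 6, 5, 6, 5, 6, 4]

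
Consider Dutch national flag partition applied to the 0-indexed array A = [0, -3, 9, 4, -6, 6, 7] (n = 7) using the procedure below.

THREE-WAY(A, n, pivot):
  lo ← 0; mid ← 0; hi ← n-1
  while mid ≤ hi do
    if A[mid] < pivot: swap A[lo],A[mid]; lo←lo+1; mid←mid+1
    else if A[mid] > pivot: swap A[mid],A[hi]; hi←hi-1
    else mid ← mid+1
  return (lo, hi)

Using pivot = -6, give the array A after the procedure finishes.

pivot = -6; lo=0, mid=0, hi=6
A[mid]=0>-6: swap A[0],A[6]; hi=5 → [7, -3, 9, 4, -6, 6, 0]
A[mid]=7>-6: swap A[0],A[5]; hi=4 → [6, -3, 9, 4, -6, 7, 0]
A[mid]=6>-6: swap A[0],A[4]; hi=3 → [-6, -3, 9, 4, 6, 7, 0]
A[mid]=-6=-6: mid=1
A[mid]=-3>-6: swap A[1],A[3]; hi=2 → [-6, 4, 9, -3, 6, 7, 0]
A[mid]=4>-6: swap A[1],A[2]; hi=1 → [-6, 9, 4, -3, 6, 7, 0]
A[mid]=9>-6: swap A[1],A[1]; hi=0 → [-6, 9, 4, -3, 6, 7, 0]
end: lo=0, hi=0; A = [-6, 9, 4, -3, 6, 7, 0]

[-6, 9, 4, -3, 6, 7, 0]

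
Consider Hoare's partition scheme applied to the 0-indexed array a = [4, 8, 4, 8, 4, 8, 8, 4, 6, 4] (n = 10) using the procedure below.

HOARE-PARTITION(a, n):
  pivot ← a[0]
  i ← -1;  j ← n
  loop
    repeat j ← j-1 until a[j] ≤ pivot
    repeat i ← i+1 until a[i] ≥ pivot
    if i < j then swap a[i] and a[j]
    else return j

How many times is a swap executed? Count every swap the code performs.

3

pivot = a[0] = 4; i = -1, j = 10
j→9 (a[9]=4≤4), i→0 (a[0]=4≥4); i<j, swap → [4, 8, 4, 8, 4, 8, 8, 4, 6, 4]
j→7 (a[7]=4≤4), i→1 (a[1]=8≥4); i<j, swap → [4, 4, 4, 8, 4, 8, 8, 8, 6, 4]
j→4 (a[4]=4≤4), i→2 (a[2]=4≥4); i<j, swap → [4, 4, 4, 8, 4, 8, 8, 8, 6, 4]
j→2, i→3; i≥j, return j=2. a = [4, 4, 4, 8, 4, 8, 8, 8, 6, 4]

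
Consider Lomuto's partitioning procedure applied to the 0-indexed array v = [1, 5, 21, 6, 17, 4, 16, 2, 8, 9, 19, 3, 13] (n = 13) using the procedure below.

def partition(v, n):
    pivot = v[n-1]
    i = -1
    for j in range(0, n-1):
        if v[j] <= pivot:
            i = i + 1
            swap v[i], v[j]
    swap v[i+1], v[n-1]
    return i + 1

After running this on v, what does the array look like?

pivot=13, i=-1
j=0: 1≤13, i=0, swap(0,0) ⇒ [1, 5, 21, 6, 17, 4, 16, 2, 8, 9, 19, 3, 13]
j=1: 5≤13, i=1, swap(1,1) ⇒ [1, 5, 21, 6, 17, 4, 16, 2, 8, 9, 19, 3, 13]
j=2: 21>13, skip
j=3: 6≤13, i=2, swap(2,3) ⇒ [1, 5, 6, 21, 17, 4, 16, 2, 8, 9, 19, 3, 13]
j=4: 17>13, skip
j=5: 4≤13, i=3, swap(3,5) ⇒ [1, 5, 6, 4, 17, 21, 16, 2, 8, 9, 19, 3, 13]
j=6: 16>13, skip
j=7: 2≤13, i=4, swap(4,7) ⇒ [1, 5, 6, 4, 2, 21, 16, 17, 8, 9, 19, 3, 13]
j=8: 8≤13, i=5, swap(5,8) ⇒ [1, 5, 6, 4, 2, 8, 16, 17, 21, 9, 19, 3, 13]
j=9: 9≤13, i=6, swap(6,9) ⇒ [1, 5, 6, 4, 2, 8, 9, 17, 21, 16, 19, 3, 13]
j=10: 19>13, skip
j=11: 3≤13, i=7, swap(7,11) ⇒ [1, 5, 6, 4, 2, 8, 9, 3, 21, 16, 19, 17, 13]
swap(8,12) ⇒ [1, 5, 6, 4, 2, 8, 9, 3, 13, 16, 19, 17, 21]; return 8

[1, 5, 6, 4, 2, 8, 9, 3, 13, 16, 19, 17, 21]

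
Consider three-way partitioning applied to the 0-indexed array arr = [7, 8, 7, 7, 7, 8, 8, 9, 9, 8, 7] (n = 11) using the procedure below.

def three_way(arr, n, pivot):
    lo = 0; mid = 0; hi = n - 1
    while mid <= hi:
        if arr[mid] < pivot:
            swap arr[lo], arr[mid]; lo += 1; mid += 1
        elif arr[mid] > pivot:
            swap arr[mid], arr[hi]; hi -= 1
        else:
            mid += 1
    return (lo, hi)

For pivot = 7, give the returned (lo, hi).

lo=0 mid=0 hi=10
7=7: mid=1
8>7: swap(1,10), hi=9 ⇒ [7, 7, 7, 7, 7, 8, 8, 9, 9, 8, 8]
7=7: mid=2
7=7: mid=3
7=7: mid=4
7=7: mid=5
8>7: swap(5,9), hi=8 ⇒ [7, 7, 7, 7, 7, 8, 8, 9, 9, 8, 8]
8>7: swap(5,8), hi=7 ⇒ [7, 7, 7, 7, 7, 9, 8, 9, 8, 8, 8]
9>7: swap(5,7), hi=6 ⇒ [7, 7, 7, 7, 7, 9, 8, 9, 8, 8, 8]
9>7: swap(5,6), hi=5 ⇒ [7, 7, 7, 7, 7, 8, 9, 9, 8, 8, 8]
8>7: swap(5,5), hi=4 ⇒ [7, 7, 7, 7, 7, 8, 9, 9, 8, 8, 8]
done. lo=0 hi=4; arr=[7, 7, 7, 7, 7, 8, 9, 9, 8, 8, 8]

(0, 4)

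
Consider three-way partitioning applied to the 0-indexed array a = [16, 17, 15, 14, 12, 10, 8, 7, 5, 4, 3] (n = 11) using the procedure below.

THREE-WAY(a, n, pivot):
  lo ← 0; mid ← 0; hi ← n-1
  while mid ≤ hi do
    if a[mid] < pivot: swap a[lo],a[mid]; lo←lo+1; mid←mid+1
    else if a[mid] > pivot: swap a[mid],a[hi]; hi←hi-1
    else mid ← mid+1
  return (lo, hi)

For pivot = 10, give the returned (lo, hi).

(5, 5)

pivot = 10; lo=0, mid=0, hi=10
a[mid]=16>10: swap a[0],a[10]; hi=9 → [3, 17, 15, 14, 12, 10, 8, 7, 5, 4, 16]
a[mid]=3<10: swap a[0],a[0]; lo=1,mid=1 → [3, 17, 15, 14, 12, 10, 8, 7, 5, 4, 16]
a[mid]=17>10: swap a[1],a[9]; hi=8 → [3, 4, 15, 14, 12, 10, 8, 7, 5, 17, 16]
a[mid]=4<10: swap a[1],a[1]; lo=2,mid=2 → [3, 4, 15, 14, 12, 10, 8, 7, 5, 17, 16]
a[mid]=15>10: swap a[2],a[8]; hi=7 → [3, 4, 5, 14, 12, 10, 8, 7, 15, 17, 16]
a[mid]=5<10: swap a[2],a[2]; lo=3,mid=3 → [3, 4, 5, 14, 12, 10, 8, 7, 15, 17, 16]
a[mid]=14>10: swap a[3],a[7]; hi=6 → [3, 4, 5, 7, 12, 10, 8, 14, 15, 17, 16]
a[mid]=7<10: swap a[3],a[3]; lo=4,mid=4 → [3, 4, 5, 7, 12, 10, 8, 14, 15, 17, 16]
a[mid]=12>10: swap a[4],a[6]; hi=5 → [3, 4, 5, 7, 8, 10, 12, 14, 15, 17, 16]
a[mid]=8<10: swap a[4],a[4]; lo=5,mid=5 → [3, 4, 5, 7, 8, 10, 12, 14, 15, 17, 16]
a[mid]=10=10: mid=6
end: lo=5, hi=5; a = [3, 4, 5, 7, 8, 10, 12, 14, 15, 17, 16]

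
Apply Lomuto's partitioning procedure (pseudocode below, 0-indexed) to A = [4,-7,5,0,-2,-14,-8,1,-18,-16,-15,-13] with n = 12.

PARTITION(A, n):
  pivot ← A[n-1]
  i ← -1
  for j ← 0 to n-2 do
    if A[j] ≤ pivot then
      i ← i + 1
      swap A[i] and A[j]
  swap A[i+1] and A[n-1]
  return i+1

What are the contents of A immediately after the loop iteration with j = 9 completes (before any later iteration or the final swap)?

pivot=-13, i=-1
j=0: 4>-13, skip
j=1: -7>-13, skip
j=2: 5>-13, skip
j=3: 0>-13, skip
j=4: -2>-13, skip
j=5: -14≤-13, i=0, swap(0,5) ⇒ [-14,-7,5,0,-2,4,-8,1,-18,-16,-15,-13]
j=6: -8>-13, skip
j=7: 1>-13, skip
j=8: -18≤-13, i=1, swap(1,8) ⇒ [-14,-18,5,0,-2,4,-8,1,-7,-16,-15,-13]
j=9: -16≤-13, i=2, swap(2,9) ⇒ [-14,-18,-16,0,-2,4,-8,1,-7,5,-15,-13]
(after j=9) A = [-14,-18,-16,0,-2,4,-8,1,-7,5,-15,-13]

[-14,-18,-16,0,-2,4,-8,1,-7,5,-15,-13]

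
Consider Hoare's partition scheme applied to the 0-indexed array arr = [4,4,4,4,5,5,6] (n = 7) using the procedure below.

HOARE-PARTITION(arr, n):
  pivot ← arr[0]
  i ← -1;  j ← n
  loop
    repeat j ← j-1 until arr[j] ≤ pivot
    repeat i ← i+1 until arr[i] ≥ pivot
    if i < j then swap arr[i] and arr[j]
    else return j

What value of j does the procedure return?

pivot = arr[0] = 4; i = -1, j = 7
j→3 (arr[3]=4≤4), i→0 (arr[0]=4≥4); i<j, swap → [4,4,4,4,5,5,6]
j→2 (arr[2]=4≤4), i→1 (arr[1]=4≥4); i<j, swap → [4,4,4,4,5,5,6]
j→1, i→2; i≥j, return j=1. arr = [4,4,4,4,5,5,6]

1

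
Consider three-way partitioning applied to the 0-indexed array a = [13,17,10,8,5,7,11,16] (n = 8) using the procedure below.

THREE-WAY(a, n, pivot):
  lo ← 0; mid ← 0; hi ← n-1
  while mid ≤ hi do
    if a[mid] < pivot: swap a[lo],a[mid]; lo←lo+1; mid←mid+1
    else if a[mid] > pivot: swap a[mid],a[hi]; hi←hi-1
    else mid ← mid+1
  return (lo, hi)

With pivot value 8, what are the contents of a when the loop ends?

pivot = 8; lo=0, mid=0, hi=7
a[mid]=13>8: swap a[0],a[7]; hi=6 → [16,17,10,8,5,7,11,13]
a[mid]=16>8: swap a[0],a[6]; hi=5 → [11,17,10,8,5,7,16,13]
a[mid]=11>8: swap a[0],a[5]; hi=4 → [7,17,10,8,5,11,16,13]
a[mid]=7<8: swap a[0],a[0]; lo=1,mid=1 → [7,17,10,8,5,11,16,13]
a[mid]=17>8: swap a[1],a[4]; hi=3 → [7,5,10,8,17,11,16,13]
a[mid]=5<8: swap a[1],a[1]; lo=2,mid=2 → [7,5,10,8,17,11,16,13]
a[mid]=10>8: swap a[2],a[3]; hi=2 → [7,5,8,10,17,11,16,13]
a[mid]=8=8: mid=3
end: lo=2, hi=2; a = [7,5,8,10,17,11,16,13]

[7,5,8,10,17,11,16,13]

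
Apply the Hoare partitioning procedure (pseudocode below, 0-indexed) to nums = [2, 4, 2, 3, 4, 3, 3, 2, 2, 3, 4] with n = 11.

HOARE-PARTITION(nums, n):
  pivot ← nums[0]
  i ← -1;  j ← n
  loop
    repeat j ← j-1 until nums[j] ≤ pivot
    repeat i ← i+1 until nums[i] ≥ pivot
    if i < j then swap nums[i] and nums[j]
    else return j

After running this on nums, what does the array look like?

pivot = nums[0] = 2; i = -1, j = 11
j→8 (nums[8]=2≤2), i→0 (nums[0]=2≥2); i<j, swap → [2, 4, 2, 3, 4, 3, 3, 2, 2, 3, 4]
j→7 (nums[7]=2≤2), i→1 (nums[1]=4≥2); i<j, swap → [2, 2, 2, 3, 4, 3, 3, 4, 2, 3, 4]
j→2, i→2; i≥j, return j=2. nums = [2, 2, 2, 3, 4, 3, 3, 4, 2, 3, 4]

[2, 2, 2, 3, 4, 3, 3, 4, 2, 3, 4]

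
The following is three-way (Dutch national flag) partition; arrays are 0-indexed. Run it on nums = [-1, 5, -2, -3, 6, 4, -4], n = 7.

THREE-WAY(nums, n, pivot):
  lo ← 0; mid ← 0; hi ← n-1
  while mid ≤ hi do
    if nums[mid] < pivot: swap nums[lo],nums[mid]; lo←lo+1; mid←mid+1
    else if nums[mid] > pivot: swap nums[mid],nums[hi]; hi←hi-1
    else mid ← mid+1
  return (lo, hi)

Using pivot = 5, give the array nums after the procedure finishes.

[-1, -2, -3, -4, 4, 5, 6]

pivot = 5; lo=0, mid=0, hi=6
nums[mid]=-1<5: swap nums[0],nums[0]; lo=1,mid=1 → [-1, 5, -2, -3, 6, 4, -4]
nums[mid]=5=5: mid=2
nums[mid]=-2<5: swap nums[1],nums[2]; lo=2,mid=3 → [-1, -2, 5, -3, 6, 4, -4]
nums[mid]=-3<5: swap nums[2],nums[3]; lo=3,mid=4 → [-1, -2, -3, 5, 6, 4, -4]
nums[mid]=6>5: swap nums[4],nums[6]; hi=5 → [-1, -2, -3, 5, -4, 4, 6]
nums[mid]=-4<5: swap nums[3],nums[4]; lo=4,mid=5 → [-1, -2, -3, -4, 5, 4, 6]
nums[mid]=4<5: swap nums[4],nums[5]; lo=5,mid=6 → [-1, -2, -3, -4, 4, 5, 6]
end: lo=5, hi=5; nums = [-1, -2, -3, -4, 4, 5, 6]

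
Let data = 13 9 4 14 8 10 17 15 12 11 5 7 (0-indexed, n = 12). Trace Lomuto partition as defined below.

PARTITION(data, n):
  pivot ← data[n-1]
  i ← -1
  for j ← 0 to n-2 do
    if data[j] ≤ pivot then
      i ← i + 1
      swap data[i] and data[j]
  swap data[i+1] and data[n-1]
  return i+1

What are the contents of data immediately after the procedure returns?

pivot = data[11] = 7; i = -1
j=0: data[0]=13 > 7 → no swap
j=1: data[1]=9 > 7 → no swap
j=2: data[2]=4 ≤ 7 → i=0, swap data[0],data[2] → 4 9 13 14 8 10 17 15 12 11 5 7
j=3: data[3]=14 > 7 → no swap
j=4: data[4]=8 > 7 → no swap
j=5: data[5]=10 > 7 → no swap
j=6: data[6]=17 > 7 → no swap
j=7: data[7]=15 > 7 → no swap
j=8: data[8]=12 > 7 → no swap
j=9: data[9]=11 > 7 → no swap
j=10: data[10]=5 ≤ 7 → i=1, swap data[1],data[10] → 4 5 13 14 8 10 17 15 12 11 9 7
final swap data[2],data[11] → 4 5 7 14 8 10 17 15 12 11 9 13; return 2

4 5 7 14 8 10 17 15 12 11 9 13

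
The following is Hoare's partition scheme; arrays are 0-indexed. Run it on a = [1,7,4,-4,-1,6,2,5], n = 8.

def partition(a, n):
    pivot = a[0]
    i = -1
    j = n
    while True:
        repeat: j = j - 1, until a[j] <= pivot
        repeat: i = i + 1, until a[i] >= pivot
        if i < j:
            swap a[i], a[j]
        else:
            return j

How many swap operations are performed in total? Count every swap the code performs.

pivot=1
j stops at 4 (-1), i stops at 0 (1); swap ⇒ [-1,7,4,-4,1,6,2,5]
j stops at 3 (-4), i stops at 1 (7); swap ⇒ [-1,-4,4,7,1,6,2,5]
j stops at 1, i stops at 2; i≥j ⇒ return 1. a=[-1,-4,4,7,1,6,2,5]

2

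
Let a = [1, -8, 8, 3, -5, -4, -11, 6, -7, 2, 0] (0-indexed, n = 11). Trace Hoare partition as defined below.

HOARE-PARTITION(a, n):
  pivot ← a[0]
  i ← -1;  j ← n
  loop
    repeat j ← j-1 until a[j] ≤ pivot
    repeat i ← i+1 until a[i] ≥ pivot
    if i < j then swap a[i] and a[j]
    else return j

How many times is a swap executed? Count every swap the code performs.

3

pivot = a[0] = 1; i = -1, j = 11
j→10 (a[10]=0≤1), i→0 (a[0]=1≥1); i<j, swap → [0, -8, 8, 3, -5, -4, -11, 6, -7, 2, 1]
j→8 (a[8]=-7≤1), i→2 (a[2]=8≥1); i<j, swap → [0, -8, -7, 3, -5, -4, -11, 6, 8, 2, 1]
j→6 (a[6]=-11≤1), i→3 (a[3]=3≥1); i<j, swap → [0, -8, -7, -11, -5, -4, 3, 6, 8, 2, 1]
j→5, i→6; i≥j, return j=5. a = [0, -8, -7, -11, -5, -4, 3, 6, 8, 2, 1]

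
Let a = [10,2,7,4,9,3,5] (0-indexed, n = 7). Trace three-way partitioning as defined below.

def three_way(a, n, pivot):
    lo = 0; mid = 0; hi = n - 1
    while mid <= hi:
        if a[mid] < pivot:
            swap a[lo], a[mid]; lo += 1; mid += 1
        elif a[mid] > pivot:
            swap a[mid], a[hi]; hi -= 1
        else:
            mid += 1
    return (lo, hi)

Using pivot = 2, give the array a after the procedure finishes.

[2,7,4,9,3,5,10]

lo=0 mid=0 hi=6
10>2: swap(0,6), hi=5 ⇒ [5,2,7,4,9,3,10]
5>2: swap(0,5), hi=4 ⇒ [3,2,7,4,9,5,10]
3>2: swap(0,4), hi=3 ⇒ [9,2,7,4,3,5,10]
9>2: swap(0,3), hi=2 ⇒ [4,2,7,9,3,5,10]
4>2: swap(0,2), hi=1 ⇒ [7,2,4,9,3,5,10]
7>2: swap(0,1), hi=0 ⇒ [2,7,4,9,3,5,10]
2=2: mid=1
done. lo=0 hi=0; a=[2,7,4,9,3,5,10]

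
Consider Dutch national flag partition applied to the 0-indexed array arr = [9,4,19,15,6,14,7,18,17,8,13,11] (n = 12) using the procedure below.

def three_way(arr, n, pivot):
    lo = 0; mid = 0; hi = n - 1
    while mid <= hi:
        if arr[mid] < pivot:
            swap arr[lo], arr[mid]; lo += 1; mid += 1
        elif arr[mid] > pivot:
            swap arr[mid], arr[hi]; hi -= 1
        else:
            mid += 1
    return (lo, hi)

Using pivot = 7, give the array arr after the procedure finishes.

lo=0 mid=0 hi=11
9>7: swap(0,11), hi=10 ⇒ [11,4,19,15,6,14,7,18,17,8,13,9]
11>7: swap(0,10), hi=9 ⇒ [13,4,19,15,6,14,7,18,17,8,11,9]
13>7: swap(0,9), hi=8 ⇒ [8,4,19,15,6,14,7,18,17,13,11,9]
8>7: swap(0,8), hi=7 ⇒ [17,4,19,15,6,14,7,18,8,13,11,9]
17>7: swap(0,7), hi=6 ⇒ [18,4,19,15,6,14,7,17,8,13,11,9]
18>7: swap(0,6), hi=5 ⇒ [7,4,19,15,6,14,18,17,8,13,11,9]
7=7: mid=1
4<7: swap(0,1), lo=1 mid=2 ⇒ [4,7,19,15,6,14,18,17,8,13,11,9]
19>7: swap(2,5), hi=4 ⇒ [4,7,14,15,6,19,18,17,8,13,11,9]
14>7: swap(2,4), hi=3 ⇒ [4,7,6,15,14,19,18,17,8,13,11,9]
6<7: swap(1,2), lo=2 mid=3 ⇒ [4,6,7,15,14,19,18,17,8,13,11,9]
15>7: swap(3,3), hi=2 ⇒ [4,6,7,15,14,19,18,17,8,13,11,9]
done. lo=2 hi=2; arr=[4,6,7,15,14,19,18,17,8,13,11,9]

[4,6,7,15,14,19,18,17,8,13,11,9]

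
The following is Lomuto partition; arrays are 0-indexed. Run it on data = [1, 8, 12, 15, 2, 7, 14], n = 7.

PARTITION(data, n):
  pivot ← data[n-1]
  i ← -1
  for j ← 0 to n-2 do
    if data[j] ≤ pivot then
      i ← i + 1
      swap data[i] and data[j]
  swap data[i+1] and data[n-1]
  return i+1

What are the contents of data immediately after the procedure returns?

[1, 8, 12, 2, 7, 14, 15]

pivot = data[6] = 14; i = -1
j=0: data[0]=1 ≤ 14 → i=0, swap data[0],data[0] (no change) → [1, 8, 12, 15, 2, 7, 14]
j=1: data[1]=8 ≤ 14 → i=1, swap data[1],data[1] (no change) → [1, 8, 12, 15, 2, 7, 14]
j=2: data[2]=12 ≤ 14 → i=2, swap data[2],data[2] (no change) → [1, 8, 12, 15, 2, 7, 14]
j=3: data[3]=15 > 14 → no swap
j=4: data[4]=2 ≤ 14 → i=3, swap data[3],data[4] → [1, 8, 12, 2, 15, 7, 14]
j=5: data[5]=7 ≤ 14 → i=4, swap data[4],data[5] → [1, 8, 12, 2, 7, 15, 14]
final swap data[5],data[6] → [1, 8, 12, 2, 7, 14, 15]; return 5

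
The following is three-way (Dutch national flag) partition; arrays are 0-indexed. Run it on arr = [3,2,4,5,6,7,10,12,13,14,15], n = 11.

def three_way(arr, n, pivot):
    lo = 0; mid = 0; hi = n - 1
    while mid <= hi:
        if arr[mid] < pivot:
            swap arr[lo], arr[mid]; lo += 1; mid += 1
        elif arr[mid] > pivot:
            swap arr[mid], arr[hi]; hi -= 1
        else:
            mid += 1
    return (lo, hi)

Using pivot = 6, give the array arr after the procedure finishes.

[3,2,4,5,6,10,12,13,14,15,7]

lo=0 mid=0 hi=10
3<6: swap(0,0), lo=1 mid=1 ⇒ [3,2,4,5,6,7,10,12,13,14,15]
2<6: swap(1,1), lo=2 mid=2 ⇒ [3,2,4,5,6,7,10,12,13,14,15]
4<6: swap(2,2), lo=3 mid=3 ⇒ [3,2,4,5,6,7,10,12,13,14,15]
5<6: swap(3,3), lo=4 mid=4 ⇒ [3,2,4,5,6,7,10,12,13,14,15]
6=6: mid=5
7>6: swap(5,10), hi=9 ⇒ [3,2,4,5,6,15,10,12,13,14,7]
15>6: swap(5,9), hi=8 ⇒ [3,2,4,5,6,14,10,12,13,15,7]
14>6: swap(5,8), hi=7 ⇒ [3,2,4,5,6,13,10,12,14,15,7]
13>6: swap(5,7), hi=6 ⇒ [3,2,4,5,6,12,10,13,14,15,7]
12>6: swap(5,6), hi=5 ⇒ [3,2,4,5,6,10,12,13,14,15,7]
10>6: swap(5,5), hi=4 ⇒ [3,2,4,5,6,10,12,13,14,15,7]
done. lo=4 hi=4; arr=[3,2,4,5,6,10,12,13,14,15,7]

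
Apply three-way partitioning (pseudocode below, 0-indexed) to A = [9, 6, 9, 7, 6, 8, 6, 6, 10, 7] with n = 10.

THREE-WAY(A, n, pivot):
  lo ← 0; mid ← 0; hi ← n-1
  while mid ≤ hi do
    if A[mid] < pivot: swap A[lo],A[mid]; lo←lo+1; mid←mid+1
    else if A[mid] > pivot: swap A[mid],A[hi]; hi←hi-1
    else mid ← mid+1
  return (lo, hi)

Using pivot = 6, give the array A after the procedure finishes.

[6, 6, 6, 6, 8, 7, 9, 10, 7, 9]

pivot = 6; lo=0, mid=0, hi=9
A[mid]=9>6: swap A[0],A[9]; hi=8 → [7, 6, 9, 7, 6, 8, 6, 6, 10, 9]
A[mid]=7>6: swap A[0],A[8]; hi=7 → [10, 6, 9, 7, 6, 8, 6, 6, 7, 9]
A[mid]=10>6: swap A[0],A[7]; hi=6 → [6, 6, 9, 7, 6, 8, 6, 10, 7, 9]
A[mid]=6=6: mid=1
A[mid]=6=6: mid=2
A[mid]=9>6: swap A[2],A[6]; hi=5 → [6, 6, 6, 7, 6, 8, 9, 10, 7, 9]
A[mid]=6=6: mid=3
A[mid]=7>6: swap A[3],A[5]; hi=4 → [6, 6, 6, 8, 6, 7, 9, 10, 7, 9]
A[mid]=8>6: swap A[3],A[4]; hi=3 → [6, 6, 6, 6, 8, 7, 9, 10, 7, 9]
A[mid]=6=6: mid=4
end: lo=0, hi=3; A = [6, 6, 6, 6, 8, 7, 9, 10, 7, 9]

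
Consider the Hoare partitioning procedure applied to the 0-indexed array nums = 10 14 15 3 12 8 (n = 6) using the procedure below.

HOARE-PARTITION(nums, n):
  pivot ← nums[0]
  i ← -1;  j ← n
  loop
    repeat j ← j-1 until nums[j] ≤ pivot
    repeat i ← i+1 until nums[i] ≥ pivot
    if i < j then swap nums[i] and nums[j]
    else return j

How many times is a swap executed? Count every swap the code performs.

2

pivot=10
j stops at 5 (8), i stops at 0 (10); swap ⇒ 8 14 15 3 12 10
j stops at 3 (3), i stops at 1 (14); swap ⇒ 8 3 15 14 12 10
j stops at 1, i stops at 2; i≥j ⇒ return 1. nums=8 3 15 14 12 10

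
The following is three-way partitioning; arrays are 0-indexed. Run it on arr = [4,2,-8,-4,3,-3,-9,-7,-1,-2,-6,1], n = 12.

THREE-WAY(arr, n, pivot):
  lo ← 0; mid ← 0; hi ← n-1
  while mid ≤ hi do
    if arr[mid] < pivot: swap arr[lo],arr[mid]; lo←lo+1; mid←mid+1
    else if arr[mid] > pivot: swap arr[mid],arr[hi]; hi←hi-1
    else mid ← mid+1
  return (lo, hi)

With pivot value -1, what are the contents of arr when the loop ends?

pivot = -1; lo=0, mid=0, hi=11
arr[mid]=4>-1: swap arr[0],arr[11]; hi=10 → [1,2,-8,-4,3,-3,-9,-7,-1,-2,-6,4]
arr[mid]=1>-1: swap arr[0],arr[10]; hi=9 → [-6,2,-8,-4,3,-3,-9,-7,-1,-2,1,4]
arr[mid]=-6<-1: swap arr[0],arr[0]; lo=1,mid=1 → [-6,2,-8,-4,3,-3,-9,-7,-1,-2,1,4]
arr[mid]=2>-1: swap arr[1],arr[9]; hi=8 → [-6,-2,-8,-4,3,-3,-9,-7,-1,2,1,4]
arr[mid]=-2<-1: swap arr[1],arr[1]; lo=2,mid=2 → [-6,-2,-8,-4,3,-3,-9,-7,-1,2,1,4]
arr[mid]=-8<-1: swap arr[2],arr[2]; lo=3,mid=3 → [-6,-2,-8,-4,3,-3,-9,-7,-1,2,1,4]
arr[mid]=-4<-1: swap arr[3],arr[3]; lo=4,mid=4 → [-6,-2,-8,-4,3,-3,-9,-7,-1,2,1,4]
arr[mid]=3>-1: swap arr[4],arr[8]; hi=7 → [-6,-2,-8,-4,-1,-3,-9,-7,3,2,1,4]
arr[mid]=-1=-1: mid=5
arr[mid]=-3<-1: swap arr[4],arr[5]; lo=5,mid=6 → [-6,-2,-8,-4,-3,-1,-9,-7,3,2,1,4]
arr[mid]=-9<-1: swap arr[5],arr[6]; lo=6,mid=7 → [-6,-2,-8,-4,-3,-9,-1,-7,3,2,1,4]
arr[mid]=-7<-1: swap arr[6],arr[7]; lo=7,mid=8 → [-6,-2,-8,-4,-3,-9,-7,-1,3,2,1,4]
end: lo=7, hi=7; arr = [-6,-2,-8,-4,-3,-9,-7,-1,3,2,1,4]

[-6,-2,-8,-4,-3,-9,-7,-1,3,2,1,4]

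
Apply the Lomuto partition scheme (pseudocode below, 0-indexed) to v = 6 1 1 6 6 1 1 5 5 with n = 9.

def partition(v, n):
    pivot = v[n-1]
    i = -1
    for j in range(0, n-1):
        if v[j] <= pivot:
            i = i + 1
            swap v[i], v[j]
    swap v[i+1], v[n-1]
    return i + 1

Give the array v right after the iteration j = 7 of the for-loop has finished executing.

pivot=5, i=-1
j=0: 6>5, skip
j=1: 1≤5, i=0, swap(0,1) ⇒ 1 6 1 6 6 1 1 5 5
j=2: 1≤5, i=1, swap(1,2) ⇒ 1 1 6 6 6 1 1 5 5
j=3: 6>5, skip
j=4: 6>5, skip
j=5: 1≤5, i=2, swap(2,5) ⇒ 1 1 1 6 6 6 1 5 5
j=6: 1≤5, i=3, swap(3,6) ⇒ 1 1 1 1 6 6 6 5 5
j=7: 5≤5, i=4, swap(4,7) ⇒ 1 1 1 1 5 6 6 6 5
(after j=7) v = 1 1 1 1 5 6 6 6 5

1 1 1 1 5 6 6 6 5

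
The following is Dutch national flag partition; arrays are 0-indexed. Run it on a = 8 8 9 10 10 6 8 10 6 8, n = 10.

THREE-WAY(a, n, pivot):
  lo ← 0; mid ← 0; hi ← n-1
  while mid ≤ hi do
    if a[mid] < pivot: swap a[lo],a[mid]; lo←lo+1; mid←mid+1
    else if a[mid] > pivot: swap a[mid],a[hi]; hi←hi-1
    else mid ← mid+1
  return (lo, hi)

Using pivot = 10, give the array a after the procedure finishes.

8 8 9 6 8 6 8 10 10 10

lo=0 mid=0 hi=9
8<10: swap(0,0), lo=1 mid=1 ⇒ 8 8 9 10 10 6 8 10 6 8
8<10: swap(1,1), lo=2 mid=2 ⇒ 8 8 9 10 10 6 8 10 6 8
9<10: swap(2,2), lo=3 mid=3 ⇒ 8 8 9 10 10 6 8 10 6 8
10=10: mid=4
10=10: mid=5
6<10: swap(3,5), lo=4 mid=6 ⇒ 8 8 9 6 10 10 8 10 6 8
8<10: swap(4,6), lo=5 mid=7 ⇒ 8 8 9 6 8 10 10 10 6 8
10=10: mid=8
6<10: swap(5,8), lo=6 mid=9 ⇒ 8 8 9 6 8 6 10 10 10 8
8<10: swap(6,9), lo=7 mid=10 ⇒ 8 8 9 6 8 6 8 10 10 10
done. lo=7 hi=9; a=8 8 9 6 8 6 8 10 10 10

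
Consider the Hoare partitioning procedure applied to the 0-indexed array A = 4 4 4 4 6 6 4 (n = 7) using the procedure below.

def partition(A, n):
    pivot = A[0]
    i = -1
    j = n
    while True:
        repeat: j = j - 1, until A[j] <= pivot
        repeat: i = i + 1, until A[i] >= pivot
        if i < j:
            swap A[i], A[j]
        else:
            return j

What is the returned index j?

2

pivot = A[0] = 4; i = -1, j = 7
j→6 (A[6]=4≤4), i→0 (A[0]=4≥4); i<j, swap → 4 4 4 4 6 6 4
j→3 (A[3]=4≤4), i→1 (A[1]=4≥4); i<j, swap → 4 4 4 4 6 6 4
j→2, i→2; i≥j, return j=2. A = 4 4 4 4 6 6 4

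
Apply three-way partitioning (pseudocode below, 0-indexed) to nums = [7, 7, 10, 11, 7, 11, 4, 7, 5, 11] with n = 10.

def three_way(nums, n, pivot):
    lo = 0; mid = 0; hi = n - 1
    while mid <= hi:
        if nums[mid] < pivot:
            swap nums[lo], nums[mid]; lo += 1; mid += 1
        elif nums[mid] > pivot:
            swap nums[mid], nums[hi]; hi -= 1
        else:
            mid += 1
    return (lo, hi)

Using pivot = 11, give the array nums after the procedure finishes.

pivot = 11; lo=0, mid=0, hi=9
nums[mid]=7<11: swap nums[0],nums[0]; lo=1,mid=1 → [7, 7, 10, 11, 7, 11, 4, 7, 5, 11]
nums[mid]=7<11: swap nums[1],nums[1]; lo=2,mid=2 → [7, 7, 10, 11, 7, 11, 4, 7, 5, 11]
nums[mid]=10<11: swap nums[2],nums[2]; lo=3,mid=3 → [7, 7, 10, 11, 7, 11, 4, 7, 5, 11]
nums[mid]=11=11: mid=4
nums[mid]=7<11: swap nums[3],nums[4]; lo=4,mid=5 → [7, 7, 10, 7, 11, 11, 4, 7, 5, 11]
nums[mid]=11=11: mid=6
nums[mid]=4<11: swap nums[4],nums[6]; lo=5,mid=7 → [7, 7, 10, 7, 4, 11, 11, 7, 5, 11]
nums[mid]=7<11: swap nums[5],nums[7]; lo=6,mid=8 → [7, 7, 10, 7, 4, 7, 11, 11, 5, 11]
nums[mid]=5<11: swap nums[6],nums[8]; lo=7,mid=9 → [7, 7, 10, 7, 4, 7, 5, 11, 11, 11]
nums[mid]=11=11: mid=10
end: lo=7, hi=9; nums = [7, 7, 10, 7, 4, 7, 5, 11, 11, 11]

[7, 7, 10, 7, 4, 7, 5, 11, 11, 11]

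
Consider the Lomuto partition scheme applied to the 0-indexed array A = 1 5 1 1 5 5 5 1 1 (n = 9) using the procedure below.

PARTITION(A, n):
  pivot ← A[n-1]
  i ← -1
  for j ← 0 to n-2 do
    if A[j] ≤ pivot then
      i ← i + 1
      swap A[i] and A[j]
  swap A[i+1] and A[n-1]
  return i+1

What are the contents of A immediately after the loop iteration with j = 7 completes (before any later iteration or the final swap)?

pivot=1, i=-1
j=0: 1≤1, i=0, swap(0,0) ⇒ 1 5 1 1 5 5 5 1 1
j=1: 5>1, skip
j=2: 1≤1, i=1, swap(1,2) ⇒ 1 1 5 1 5 5 5 1 1
j=3: 1≤1, i=2, swap(2,3) ⇒ 1 1 1 5 5 5 5 1 1
j=4: 5>1, skip
j=5: 5>1, skip
j=6: 5>1, skip
j=7: 1≤1, i=3, swap(3,7) ⇒ 1 1 1 1 5 5 5 5 1
(after j=7) A = 1 1 1 1 5 5 5 5 1

1 1 1 1 5 5 5 5 1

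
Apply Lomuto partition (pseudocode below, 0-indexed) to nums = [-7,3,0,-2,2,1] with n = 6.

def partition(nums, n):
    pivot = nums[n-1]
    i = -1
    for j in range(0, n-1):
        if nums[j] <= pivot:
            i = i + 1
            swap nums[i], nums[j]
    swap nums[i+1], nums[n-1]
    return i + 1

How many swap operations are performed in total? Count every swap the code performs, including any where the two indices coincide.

pivot = nums[5] = 1; i = -1
j=0: nums[0]=-7 ≤ 1 → i=0, swap nums[0],nums[0] (no change) → [-7,3,0,-2,2,1]
j=1: nums[1]=3 > 1 → no swap
j=2: nums[2]=0 ≤ 1 → i=1, swap nums[1],nums[2] → [-7,0,3,-2,2,1]
j=3: nums[3]=-2 ≤ 1 → i=2, swap nums[2],nums[3] → [-7,0,-2,3,2,1]
j=4: nums[4]=2 > 1 → no swap
final swap nums[3],nums[5] → [-7,0,-2,1,2,3]; return 3

4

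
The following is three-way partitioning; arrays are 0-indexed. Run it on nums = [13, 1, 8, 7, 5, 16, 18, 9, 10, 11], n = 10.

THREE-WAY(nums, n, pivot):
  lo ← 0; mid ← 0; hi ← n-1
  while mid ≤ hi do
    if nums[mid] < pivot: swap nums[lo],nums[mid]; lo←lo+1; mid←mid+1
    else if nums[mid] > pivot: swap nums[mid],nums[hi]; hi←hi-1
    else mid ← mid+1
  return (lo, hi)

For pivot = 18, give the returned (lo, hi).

(9, 9)

pivot = 18; lo=0, mid=0, hi=9
nums[mid]=13<18: swap nums[0],nums[0]; lo=1,mid=1 → [13, 1, 8, 7, 5, 16, 18, 9, 10, 11]
nums[mid]=1<18: swap nums[1],nums[1]; lo=2,mid=2 → [13, 1, 8, 7, 5, 16, 18, 9, 10, 11]
nums[mid]=8<18: swap nums[2],nums[2]; lo=3,mid=3 → [13, 1, 8, 7, 5, 16, 18, 9, 10, 11]
nums[mid]=7<18: swap nums[3],nums[3]; lo=4,mid=4 → [13, 1, 8, 7, 5, 16, 18, 9, 10, 11]
nums[mid]=5<18: swap nums[4],nums[4]; lo=5,mid=5 → [13, 1, 8, 7, 5, 16, 18, 9, 10, 11]
nums[mid]=16<18: swap nums[5],nums[5]; lo=6,mid=6 → [13, 1, 8, 7, 5, 16, 18, 9, 10, 11]
nums[mid]=18=18: mid=7
nums[mid]=9<18: swap nums[6],nums[7]; lo=7,mid=8 → [13, 1, 8, 7, 5, 16, 9, 18, 10, 11]
nums[mid]=10<18: swap nums[7],nums[8]; lo=8,mid=9 → [13, 1, 8, 7, 5, 16, 9, 10, 18, 11]
nums[mid]=11<18: swap nums[8],nums[9]; lo=9,mid=10 → [13, 1, 8, 7, 5, 16, 9, 10, 11, 18]
end: lo=9, hi=9; nums = [13, 1, 8, 7, 5, 16, 9, 10, 11, 18]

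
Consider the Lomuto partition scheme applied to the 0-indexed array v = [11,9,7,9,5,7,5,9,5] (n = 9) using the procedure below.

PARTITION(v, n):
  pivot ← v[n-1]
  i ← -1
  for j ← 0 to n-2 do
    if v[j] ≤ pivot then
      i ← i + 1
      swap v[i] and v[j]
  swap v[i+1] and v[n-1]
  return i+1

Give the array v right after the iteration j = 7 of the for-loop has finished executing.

[5,5,7,9,11,7,9,9,5]

pivot=5, i=-1
j=0: 11>5, skip
j=1: 9>5, skip
j=2: 7>5, skip
j=3: 9>5, skip
j=4: 5≤5, i=0, swap(0,4) ⇒ [5,9,7,9,11,7,5,9,5]
j=5: 7>5, skip
j=6: 5≤5, i=1, swap(1,6) ⇒ [5,5,7,9,11,7,9,9,5]
j=7: 9>5, skip
(after j=7) v = [5,5,7,9,11,7,9,9,5]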